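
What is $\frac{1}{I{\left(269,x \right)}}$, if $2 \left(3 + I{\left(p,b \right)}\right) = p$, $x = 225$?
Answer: $\frac{2}{263} \approx 0.0076046$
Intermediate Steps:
$I{\left(p,b \right)} = -3 + \frac{p}{2}$
$\frac{1}{I{\left(269,x \right)}} = \frac{1}{-3 + \frac{1}{2} \cdot 269} = \frac{1}{-3 + \frac{269}{2}} = \frac{1}{\frac{263}{2}} = \frac{2}{263}$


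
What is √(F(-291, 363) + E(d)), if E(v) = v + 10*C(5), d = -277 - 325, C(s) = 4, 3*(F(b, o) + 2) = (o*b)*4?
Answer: 12*I*√982 ≈ 376.04*I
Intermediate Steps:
F(b, o) = -2 + 4*b*o/3 (F(b, o) = -2 + ((o*b)*4)/3 = -2 + ((b*o)*4)/3 = -2 + (4*b*o)/3 = -2 + 4*b*o/3)
d = -602
E(v) = 40 + v (E(v) = v + 10*4 = v + 40 = 40 + v)
√(F(-291, 363) + E(d)) = √((-2 + (4/3)*(-291)*363) + (40 - 602)) = √((-2 - 140844) - 562) = √(-140846 - 562) = √(-141408) = 12*I*√982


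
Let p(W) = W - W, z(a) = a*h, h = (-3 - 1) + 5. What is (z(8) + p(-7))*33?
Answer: 264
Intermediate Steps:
h = 1 (h = -4 + 5 = 1)
z(a) = a (z(a) = a*1 = a)
p(W) = 0
(z(8) + p(-7))*33 = (8 + 0)*33 = 8*33 = 264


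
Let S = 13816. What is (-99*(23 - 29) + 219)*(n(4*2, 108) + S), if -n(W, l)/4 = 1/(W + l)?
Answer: 325739019/29 ≈ 1.1232e+7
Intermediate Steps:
n(W, l) = -4/(W + l)
(-99*(23 - 29) + 219)*(n(4*2, 108) + S) = (-99*(23 - 29) + 219)*(-4/(4*2 + 108) + 13816) = (-99*(-6) + 219)*(-4/(8 + 108) + 13816) = (594 + 219)*(-4/116 + 13816) = 813*(-4*1/116 + 13816) = 813*(-1/29 + 13816) = 813*(400663/29) = 325739019/29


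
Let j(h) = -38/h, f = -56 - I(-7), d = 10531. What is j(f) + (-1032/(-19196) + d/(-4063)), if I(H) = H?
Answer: -1684073929/955418513 ≈ -1.7627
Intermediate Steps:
f = -49 (f = -56 - 1*(-7) = -56 + 7 = -49)
j(f) + (-1032/(-19196) + d/(-4063)) = -38/(-49) + (-1032/(-19196) + 10531/(-4063)) = -38*(-1/49) + (-1032*(-1/19196) + 10531*(-1/4063)) = 38/49 + (258/4799 - 10531/4063) = 38/49 - 49490015/19498337 = -1684073929/955418513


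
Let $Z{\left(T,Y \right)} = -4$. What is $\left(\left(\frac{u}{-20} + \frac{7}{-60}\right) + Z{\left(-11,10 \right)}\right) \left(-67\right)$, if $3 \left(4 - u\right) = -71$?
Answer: $\frac{737}{2} \approx 368.5$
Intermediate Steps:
$u = \frac{83}{3}$ ($u = 4 - - \frac{71}{3} = 4 + \frac{71}{3} = \frac{83}{3} \approx 27.667$)
$\left(\left(\frac{u}{-20} + \frac{7}{-60}\right) + Z{\left(-11,10 \right)}\right) \left(-67\right) = \left(\left(\frac{83}{3 \left(-20\right)} + \frac{7}{-60}\right) - 4\right) \left(-67\right) = \left(\left(\frac{83}{3} \left(- \frac{1}{20}\right) + 7 \left(- \frac{1}{60}\right)\right) - 4\right) \left(-67\right) = \left(\left(- \frac{83}{60} - \frac{7}{60}\right) - 4\right) \left(-67\right) = \left(- \frac{3}{2} - 4\right) \left(-67\right) = \left(- \frac{11}{2}\right) \left(-67\right) = \frac{737}{2}$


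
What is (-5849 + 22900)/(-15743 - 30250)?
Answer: -17051/45993 ≈ -0.37073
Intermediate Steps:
(-5849 + 22900)/(-15743 - 30250) = 17051/(-45993) = 17051*(-1/45993) = -17051/45993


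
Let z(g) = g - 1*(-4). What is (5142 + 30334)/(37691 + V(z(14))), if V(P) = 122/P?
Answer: 79821/84820 ≈ 0.94106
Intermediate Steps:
z(g) = 4 + g (z(g) = g + 4 = 4 + g)
(5142 + 30334)/(37691 + V(z(14))) = (5142 + 30334)/(37691 + 122/(4 + 14)) = 35476/(37691 + 122/18) = 35476/(37691 + 122*(1/18)) = 35476/(37691 + 61/9) = 35476/(339280/9) = 35476*(9/339280) = 79821/84820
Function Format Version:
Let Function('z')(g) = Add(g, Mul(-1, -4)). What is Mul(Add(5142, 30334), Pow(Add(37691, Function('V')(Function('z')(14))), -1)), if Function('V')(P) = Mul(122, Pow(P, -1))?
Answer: Rational(79821, 84820) ≈ 0.94106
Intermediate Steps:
Function('z')(g) = Add(4, g) (Function('z')(g) = Add(g, 4) = Add(4, g))
Mul(Add(5142, 30334), Pow(Add(37691, Function('V')(Function('z')(14))), -1)) = Mul(Add(5142, 30334), Pow(Add(37691, Mul(122, Pow(Add(4, 14), -1))), -1)) = Mul(35476, Pow(Add(37691, Mul(122, Pow(18, -1))), -1)) = Mul(35476, Pow(Add(37691, Mul(122, Rational(1, 18))), -1)) = Mul(35476, Pow(Add(37691, Rational(61, 9)), -1)) = Mul(35476, Pow(Rational(339280, 9), -1)) = Mul(35476, Rational(9, 339280)) = Rational(79821, 84820)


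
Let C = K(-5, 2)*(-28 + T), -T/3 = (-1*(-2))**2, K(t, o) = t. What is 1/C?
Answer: 1/200 ≈ 0.0050000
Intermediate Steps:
T = -12 (T = -3*(-1*(-2))**2 = -3*2**2 = -3*4 = -12)
C = 200 (C = -5*(-28 - 12) = -5*(-40) = 200)
1/C = 1/200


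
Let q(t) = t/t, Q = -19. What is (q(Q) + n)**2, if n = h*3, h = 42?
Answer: 16129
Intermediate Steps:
q(t) = 1
n = 126 (n = 42*3 = 126)
(q(Q) + n)**2 = (1 + 126)**2 = 127**2 = 16129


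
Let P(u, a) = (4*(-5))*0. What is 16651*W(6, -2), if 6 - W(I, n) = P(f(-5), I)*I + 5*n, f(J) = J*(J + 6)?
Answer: 266416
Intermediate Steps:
f(J) = J*(6 + J)
P(u, a) = 0 (P(u, a) = -20*0 = 0)
W(I, n) = 6 - 5*n (W(I, n) = 6 - (0*I + 5*n) = 6 - (0 + 5*n) = 6 - 5*n)
16651*W(6, -2) = 16651*(6 - 5*(-2)) = 16651*(6 + 10) = 16651*16 = 266416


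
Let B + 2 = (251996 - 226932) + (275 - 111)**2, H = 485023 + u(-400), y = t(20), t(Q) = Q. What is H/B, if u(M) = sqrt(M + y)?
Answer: 485023/51958 + I*sqrt(95)/25979 ≈ 9.3349 + 0.00037518*I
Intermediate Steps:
y = 20
u(M) = sqrt(20 + M) (u(M) = sqrt(M + 20) = sqrt(20 + M))
H = 485023 + 2*I*sqrt(95) (H = 485023 + sqrt(20 - 400) = 485023 + sqrt(-380) = 485023 + 2*I*sqrt(95) ≈ 4.8502e+5 + 19.494*I)
B = 51958 (B = -2 + ((251996 - 226932) + (275 - 111)**2) = -2 + (25064 + 164**2) = -2 + (25064 + 26896) = -2 + 51960 = 51958)
H/B = (485023 + 2*I*sqrt(95))/51958 = (485023 + 2*I*sqrt(95))*(1/51958) = 485023/51958 + I*sqrt(95)/25979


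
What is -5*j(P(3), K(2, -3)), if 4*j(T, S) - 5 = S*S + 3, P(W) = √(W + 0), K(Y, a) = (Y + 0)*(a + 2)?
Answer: -15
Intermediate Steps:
K(Y, a) = Y*(2 + a)
P(W) = √W
j(T, S) = 2 + S²/4 (j(T, S) = 5/4 + (S*S + 3)/4 = 5/4 + (S² + 3)/4 = 5/4 + (3 + S²)/4 = 5/4 + (¾ + S²/4) = 2 + S²/4)
-5*j(P(3), K(2, -3)) = -5*(2 + (2*(2 - 3))²/4) = -5*(2 + (2*(-1))²/4) = -5*(2 + (¼)*(-2)²) = -5*(2 + (¼)*4) = -5*(2 + 1) = -5*3 = -15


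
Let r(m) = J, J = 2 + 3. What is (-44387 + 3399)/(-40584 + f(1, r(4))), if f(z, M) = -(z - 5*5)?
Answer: 10247/10140 ≈ 1.0106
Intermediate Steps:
J = 5
r(m) = 5
f(z, M) = 25 - z (f(z, M) = -(z - 25) = -(-25 + z) = 25 - z)
(-44387 + 3399)/(-40584 + f(1, r(4))) = (-44387 + 3399)/(-40584 + (25 - 1*1)) = -40988/(-40584 + (25 - 1)) = -40988/(-40584 + 24) = -40988/(-40560) = -40988*(-1/40560) = 10247/10140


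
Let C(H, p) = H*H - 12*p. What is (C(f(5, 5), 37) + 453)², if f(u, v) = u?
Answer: 1156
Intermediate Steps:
C(H, p) = H² - 12*p
(C(f(5, 5), 37) + 453)² = ((5² - 12*37) + 453)² = ((25 - 444) + 453)² = (-419 + 453)² = 34² = 1156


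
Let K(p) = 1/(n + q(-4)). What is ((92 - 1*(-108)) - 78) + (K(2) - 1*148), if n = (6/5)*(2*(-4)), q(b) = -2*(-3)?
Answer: -473/18 ≈ -26.278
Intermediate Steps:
q(b) = 6
n = -48/5 (n = (6*(1/5))*(-8) = (6/5)*(-8) = -48/5 ≈ -9.6000)
K(p) = -5/18 (K(p) = 1/(-48/5 + 6) = 1/(-18/5) = -5/18)
((92 - 1*(-108)) - 78) + (K(2) - 1*148) = ((92 - 1*(-108)) - 78) + (-5/18 - 1*148) = ((92 + 108) - 78) + (-5/18 - 148) = (200 - 78) - 2669/18 = 122 - 2669/18 = -473/18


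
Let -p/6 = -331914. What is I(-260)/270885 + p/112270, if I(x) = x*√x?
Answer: 995742/56135 - 104*I*√65/54177 ≈ 17.738 - 0.015477*I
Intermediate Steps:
p = 1991484 (p = -6*(-331914) = 1991484)
I(x) = x^(3/2)
I(-260)/270885 + p/112270 = (-260)^(3/2)/270885 + 1991484/112270 = -520*I*√65*(1/270885) + 1991484*(1/112270) = -104*I*√65/54177 + 995742/56135 = 995742/56135 - 104*I*√65/54177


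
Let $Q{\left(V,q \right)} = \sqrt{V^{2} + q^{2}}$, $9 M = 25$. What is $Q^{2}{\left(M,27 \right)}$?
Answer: $\frac{59674}{81} \approx 736.72$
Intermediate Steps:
$M = \frac{25}{9}$ ($M = \frac{1}{9} \cdot 25 = \frac{25}{9} \approx 2.7778$)
$Q^{2}{\left(M,27 \right)} = \left(\sqrt{\left(\frac{25}{9}\right)^{2} + 27^{2}}\right)^{2} = \left(\sqrt{\frac{625}{81} + 729}\right)^{2} = \left(\sqrt{\frac{59674}{81}}\right)^{2} = \left(\frac{\sqrt{59674}}{9}\right)^{2} = \frac{59674}{81}$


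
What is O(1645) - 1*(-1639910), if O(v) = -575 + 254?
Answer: 1639589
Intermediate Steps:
O(v) = -321
O(1645) - 1*(-1639910) = -321 - 1*(-1639910) = -321 + 1639910 = 1639589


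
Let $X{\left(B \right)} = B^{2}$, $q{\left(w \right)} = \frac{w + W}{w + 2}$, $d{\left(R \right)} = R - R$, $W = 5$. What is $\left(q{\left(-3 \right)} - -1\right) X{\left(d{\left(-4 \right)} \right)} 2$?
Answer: $0$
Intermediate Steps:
$d{\left(R \right)} = 0$
$q{\left(w \right)} = \frac{5 + w}{2 + w}$ ($q{\left(w \right)} = \frac{w + 5}{w + 2} = \frac{5 + w}{2 + w}$)
$\left(q{\left(-3 \right)} - -1\right) X{\left(d{\left(-4 \right)} \right)} 2 = \left(\frac{5 - 3}{2 - 3} - -1\right) 0^{2} \cdot 2 = \left(\frac{1}{-1} \cdot 2 + 1\right) 0 \cdot 2 = \left(\left(-1\right) 2 + 1\right) 0 = \left(-2 + 1\right) 0 = \left(-1\right) 0 = 0$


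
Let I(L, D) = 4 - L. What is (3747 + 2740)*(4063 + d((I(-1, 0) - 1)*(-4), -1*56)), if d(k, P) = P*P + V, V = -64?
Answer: 46284745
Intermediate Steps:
d(k, P) = -64 + P² (d(k, P) = P*P - 64 = P² - 64 = -64 + P²)
(3747 + 2740)*(4063 + d((I(-1, 0) - 1)*(-4), -1*56)) = (3747 + 2740)*(4063 + (-64 + (-1*56)²)) = 6487*(4063 + (-64 + (-56)²)) = 6487*(4063 + (-64 + 3136)) = 6487*(4063 + 3072) = 6487*7135 = 46284745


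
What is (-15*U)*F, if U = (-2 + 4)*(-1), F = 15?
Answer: 450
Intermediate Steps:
U = -2 (U = 2*(-1) = -2)
(-15*U)*F = -15*(-2)*15 = 30*15 = 450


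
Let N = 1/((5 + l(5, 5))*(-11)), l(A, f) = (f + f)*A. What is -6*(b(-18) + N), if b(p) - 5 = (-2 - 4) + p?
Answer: 68976/605 ≈ 114.01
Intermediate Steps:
l(A, f) = 2*A*f (l(A, f) = (2*f)*A = 2*A*f)
b(p) = -1 + p (b(p) = 5 + ((-2 - 4) + p) = 5 + (-6 + p) = -1 + p)
N = -1/605 (N = 1/((5 + 2*5*5)*(-11)) = 1/((5 + 50)*(-11)) = 1/(55*(-11)) = 1/(-605) = -1/605 ≈ -0.0016529)
-6*(b(-18) + N) = -6*((-1 - 18) - 1/605) = -6*(-19 - 1/605) = -6*(-11496/605) = 68976/605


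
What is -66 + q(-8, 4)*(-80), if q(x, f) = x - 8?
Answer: 1214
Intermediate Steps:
q(x, f) = -8 + x
-66 + q(-8, 4)*(-80) = -66 + (-8 - 8)*(-80) = -66 - 16*(-80) = -66 + 1280 = 1214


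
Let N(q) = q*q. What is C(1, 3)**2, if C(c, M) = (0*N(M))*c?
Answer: 0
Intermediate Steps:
N(q) = q**2
C(c, M) = 0 (C(c, M) = (0*M**2)*c = 0*c = 0)
C(1, 3)**2 = 0**2 = 0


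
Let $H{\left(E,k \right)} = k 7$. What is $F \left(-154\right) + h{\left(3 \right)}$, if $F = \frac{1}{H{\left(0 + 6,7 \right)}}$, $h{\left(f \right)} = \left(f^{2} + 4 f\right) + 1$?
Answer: $\frac{132}{7} \approx 18.857$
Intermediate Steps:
$H{\left(E,k \right)} = 7 k$
$h{\left(f \right)} = 1 + f^{2} + 4 f$
$F = \frac{1}{49}$ ($F = \frac{1}{7 \cdot 7} = \frac{1}{49} \approx 0.020408$)
$F \left(-154\right) + h{\left(3 \right)} = \frac{1}{49} \left(-154\right) + \left(1 + 3^{2} + 4 \cdot 3\right) = - \frac{22}{7} + \left(1 + 9 + 12\right) = - \frac{22}{7} + 22 = \frac{132}{7}$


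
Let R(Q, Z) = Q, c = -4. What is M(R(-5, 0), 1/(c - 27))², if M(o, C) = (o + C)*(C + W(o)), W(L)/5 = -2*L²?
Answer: 1462058232336/923521 ≈ 1.5831e+6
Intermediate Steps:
W(L) = -10*L² (W(L) = 5*(-2*L²) = -10*L²)
M(o, C) = (C + o)*(C - 10*o²) (M(o, C) = (o + C)*(C - 10*o²) = (C + o)*(C - 10*o²))
M(R(-5, 0), 1/(c - 27))² = ((1/(-4 - 27))² - 10*(-5)³ - 5/(-4 - 27) - 10*(-5)²/(-4 - 27))² = ((1/(-31))² - 10*(-125) - 5/(-31) - 10*25/(-31))² = ((-1/31)² + 1250 - 1/31*(-5) - 10*(-1/31)*25)² = (1/961 + 1250 + 5/31 + 250/31)² = (1209156/961)² = 1462058232336/923521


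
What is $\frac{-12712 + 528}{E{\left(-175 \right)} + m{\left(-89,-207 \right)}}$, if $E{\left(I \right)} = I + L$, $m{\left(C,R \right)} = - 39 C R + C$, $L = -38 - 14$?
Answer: $\frac{12184}{718813} \approx 0.01695$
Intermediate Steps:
$L = -52$
$m{\left(C,R \right)} = C - 39 C R$ ($m{\left(C,R \right)} = - 39 C R + C = C - 39 C R$)
$E{\left(I \right)} = -52 + I$ ($E{\left(I \right)} = I - 52 = -52 + I$)
$\frac{-12712 + 528}{E{\left(-175 \right)} + m{\left(-89,-207 \right)}} = \frac{-12712 + 528}{\left(-52 - 175\right) - 89 \left(1 - -8073\right)} = - \frac{12184}{-227 - 89 \left(1 + 8073\right)} = - \frac{12184}{-227 - 718586} = - \frac{12184}{-718813} = \left(-12184\right) \left(- \frac{1}{718813}\right) = \frac{12184}{718813}$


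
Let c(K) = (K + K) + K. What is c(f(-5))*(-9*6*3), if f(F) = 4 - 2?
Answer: -972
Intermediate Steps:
f(F) = 2
c(K) = 3*K (c(K) = 2*K + K = 3*K)
c(f(-5))*(-9*6*3) = (3*2)*(-9*6*3) = 6*(-54*3) = 6*(-162) = -972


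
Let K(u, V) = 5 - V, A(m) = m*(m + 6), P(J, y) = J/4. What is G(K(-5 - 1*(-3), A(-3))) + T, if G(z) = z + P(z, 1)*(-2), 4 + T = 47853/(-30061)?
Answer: 42330/30061 ≈ 1.4081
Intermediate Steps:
P(J, y) = J/4 (P(J, y) = J*(¼) = J/4)
A(m) = m*(6 + m)
T = -168097/30061 (T = -4 + 47853/(-30061) = -4 + 47853*(-1/30061) = -4 - 47853/30061 = -168097/30061 ≈ -5.5919)
G(z) = z/2 (G(z) = z + (z/4)*(-2) = z - z/2 = z/2)
G(K(-5 - 1*(-3), A(-3))) + T = (5 - (-3)*(6 - 3))/2 - 168097/30061 = (5 - (-3)*3)/2 - 168097/30061 = (5 - 1*(-9))/2 - 168097/30061 = (5 + 9)/2 - 168097/30061 = (½)*14 - 168097/30061 = 7 - 168097/30061 = 42330/30061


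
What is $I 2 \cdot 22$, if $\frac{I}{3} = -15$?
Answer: $-1980$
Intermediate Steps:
$I = -45$ ($I = 3 \left(-15\right) = -45$)
$I 2 \cdot 22 = \left(-45\right) 2 \cdot 22 = \left(-90\right) 22 = -1980$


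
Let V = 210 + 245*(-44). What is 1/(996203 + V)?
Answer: 1/985633 ≈ 1.0146e-6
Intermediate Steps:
V = -10570 (V = 210 - 10780 = -10570)
1/(996203 + V) = 1/(996203 - 10570) = 1/985633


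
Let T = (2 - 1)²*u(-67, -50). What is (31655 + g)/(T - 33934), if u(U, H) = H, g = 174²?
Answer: -61931/33984 ≈ -1.8224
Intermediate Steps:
g = 30276
T = -50 (T = (2 - 1)²*(-50) = 1²*(-50) = 1*(-50) = -50)
(31655 + g)/(T - 33934) = (31655 + 30276)/(-50 - 33934) = 61931/(-33984) = 61931*(-1/33984) = -61931/33984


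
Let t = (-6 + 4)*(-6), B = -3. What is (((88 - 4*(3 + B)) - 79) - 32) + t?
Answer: -11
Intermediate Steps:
t = 12 (t = -2*(-6) = 12)
(((88 - 4*(3 + B)) - 79) - 32) + t = (((88 - 4*(3 - 3)) - 79) - 32) + 12 = (((88 - 4*0) - 79) - 32) + 12 = (((88 + 0) - 79) - 32) + 12 = ((88 - 79) - 32) + 12 = (9 - 32) + 12 = -23 + 12 = -11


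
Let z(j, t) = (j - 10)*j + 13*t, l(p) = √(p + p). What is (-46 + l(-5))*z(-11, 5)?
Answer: -13616 + 296*I*√10 ≈ -13616.0 + 936.03*I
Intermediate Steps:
l(p) = √2*√p (l(p) = √(2*p) = √2*√p)
z(j, t) = 13*t + j*(-10 + j) (z(j, t) = (-10 + j)*j + 13*t = j*(-10 + j) + 13*t = 13*t + j*(-10 + j))
(-46 + l(-5))*z(-11, 5) = (-46 + √2*√(-5))*((-11)² - 10*(-11) + 13*5) = (-46 + √2*(I*√5))*(121 + 110 + 65) = (-46 + I*√10)*296 = -13616 + 296*I*√10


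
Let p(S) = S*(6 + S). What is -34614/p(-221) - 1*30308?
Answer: -1440119234/47515 ≈ -30309.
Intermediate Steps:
-34614/p(-221) - 1*30308 = -34614*(-1/(221*(6 - 221))) - 1*30308 = -34614/((-221*(-215))) - 30308 = -34614/47515 - 30308 = -1440119234/47515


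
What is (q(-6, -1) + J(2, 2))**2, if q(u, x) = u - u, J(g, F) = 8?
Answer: 64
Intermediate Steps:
q(u, x) = 0
(q(-6, -1) + J(2, 2))**2 = (0 + 8)**2 = 8**2 = 64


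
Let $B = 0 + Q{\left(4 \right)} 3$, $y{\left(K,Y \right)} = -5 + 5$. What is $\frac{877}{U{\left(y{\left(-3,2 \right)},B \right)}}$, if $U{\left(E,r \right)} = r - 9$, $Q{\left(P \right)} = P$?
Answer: $\frac{877}{3} \approx 292.33$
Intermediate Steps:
$y{\left(K,Y \right)} = 0$
$B = 12$ ($B = 0 + 4 \cdot 3 = 0 + 12 = 12$)
$U{\left(E,r \right)} = -9 + r$
$\frac{877}{U{\left(y{\left(-3,2 \right)},B \right)}} = \frac{877}{-9 + 12} = \frac{877}{3}$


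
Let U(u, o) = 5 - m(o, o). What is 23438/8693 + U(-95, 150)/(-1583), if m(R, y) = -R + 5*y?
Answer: 42274689/13761019 ≈ 3.0721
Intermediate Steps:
U(u, o) = 5 - 4*o (U(u, o) = 5 - (-o + 5*o) = 5 - 4*o)
23438/8693 + U(-95, 150)/(-1583) = 23438/8693 + (5 - 4*150)/(-1583) = 23438*(1/8693) + (5 - 600)*(-1/1583) = 23438/8693 - 595*(-1/1583) = 23438/8693 + 595/1583 = 42274689/13761019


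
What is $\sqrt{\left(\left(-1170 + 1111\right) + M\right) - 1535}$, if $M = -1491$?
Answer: $i \sqrt{3085} \approx 55.543 i$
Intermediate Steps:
$\sqrt{\left(\left(-1170 + 1111\right) + M\right) - 1535} = \sqrt{\left(\left(-1170 + 1111\right) - 1491\right) - 1535} = \sqrt{\left(-59 - 1491\right) - 1535} = \sqrt{-1550 - 1535} = \sqrt{-3085} = i \sqrt{3085}$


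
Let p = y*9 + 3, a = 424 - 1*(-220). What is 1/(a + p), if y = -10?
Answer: 1/557 ≈ 0.0017953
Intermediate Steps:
a = 644 (a = 424 + 220 = 644)
p = -87 (p = -10*9 + 3 = -90 + 3 = -87)
1/(a + p) = 1/(644 - 87) = 1/557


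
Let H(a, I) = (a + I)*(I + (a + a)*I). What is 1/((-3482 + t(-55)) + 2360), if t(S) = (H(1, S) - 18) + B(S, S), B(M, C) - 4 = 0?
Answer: 1/7774 ≈ 0.00012863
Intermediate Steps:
B(M, C) = 4 (B(M, C) = 4 + 0 = 4)
H(a, I) = (I + a)*(I + 2*I*a) (H(a, I) = (I + a)*(I + (2*a)*I) = (I + a)*(I + 2*I*a))
t(S) = -14 + S*(3 + 3*S) (t(S) = (S*(S + 1 + 2*1² + 2*S*1) - 18) + 4 = (S*(S + 1 + 2*1 + 2*S) - 18) + 4 = (S*(S + 1 + 2 + 2*S) - 18) + 4 = (S*(3 + 3*S) - 18) + 4 = (-18 + S*(3 + 3*S)) + 4 = -14 + S*(3 + 3*S))
1/((-3482 + t(-55)) + 2360) = 1/((-3482 + (-14 + 3*(-55)*(1 - 55))) + 2360) = 1/((-3482 + (-14 + 3*(-55)*(-54))) + 2360) = 1/((-3482 + (-14 + 8910)) + 2360) = 1/((-3482 + 8896) + 2360) = 1/(5414 + 2360) = 1/7774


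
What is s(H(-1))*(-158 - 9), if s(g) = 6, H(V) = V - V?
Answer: -1002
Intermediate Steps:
H(V) = 0
s(H(-1))*(-158 - 9) = 6*(-158 - 9) = 6*(-167) = -1002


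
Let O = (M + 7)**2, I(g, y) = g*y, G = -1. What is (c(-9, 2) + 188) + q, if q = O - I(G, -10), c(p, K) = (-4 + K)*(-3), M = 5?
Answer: 328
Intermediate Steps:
O = 144 (O = (5 + 7)**2 = 12**2 = 144)
c(p, K) = 12 - 3*K
q = 134 (q = 144 - (-1)*(-10) = 144 - 1*10 = 144 - 10 = 134)
(c(-9, 2) + 188) + q = ((12 - 3*2) + 188) + 134 = ((12 - 6) + 188) + 134 = (6 + 188) + 134 = 194 + 134 = 328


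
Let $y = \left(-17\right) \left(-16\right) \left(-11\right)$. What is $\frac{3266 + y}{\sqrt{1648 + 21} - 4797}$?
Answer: $- \frac{657189}{11504770} - \frac{137 \sqrt{1669}}{11504770} \approx -0.05761$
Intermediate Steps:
$y = -2992$ ($y = 272 \left(-11\right) = -2992$)
$\frac{3266 + y}{\sqrt{1648 + 21} - 4797} = \frac{3266 - 2992}{\sqrt{1648 + 21} - 4797} = \frac{274}{\sqrt{1669} - 4797} = \frac{274}{-4797 + \sqrt{1669}}$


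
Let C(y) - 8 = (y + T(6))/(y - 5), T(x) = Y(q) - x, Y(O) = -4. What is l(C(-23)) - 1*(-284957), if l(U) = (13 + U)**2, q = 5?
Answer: 223791929/784 ≈ 2.8545e+5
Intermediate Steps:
T(x) = -4 - x
C(y) = 8 + (-10 + y)/(-5 + y) (C(y) = 8 + (y + (-4 - 1*6))/(y - 5) = 8 + (y + (-4 - 6))/(-5 + y) = 8 + (y - 10)/(-5 + y) = 8 + (-10 + y)/(-5 + y))
l(C(-23)) - 1*(-284957) = (13 + (-50 + 9*(-23))/(-5 - 23))**2 - 1*(-284957) = (13 + (-50 - 207)/(-28))**2 + 284957 = (13 - 1/28*(-257))**2 + 284957 = (13 + 257/28)**2 + 284957 = (621/28)**2 + 284957 = 385641/784 + 284957 = 223791929/784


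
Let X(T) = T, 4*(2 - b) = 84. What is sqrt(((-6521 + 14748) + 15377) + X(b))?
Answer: sqrt(23585) ≈ 153.57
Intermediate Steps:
b = -19 (b = 2 - 1/4*84 = 2 - 21 = -19)
sqrt(((-6521 + 14748) + 15377) + X(b)) = sqrt(((-6521 + 14748) + 15377) - 19) = sqrt((8227 + 15377) - 19) = sqrt(23604 - 19) = sqrt(23585)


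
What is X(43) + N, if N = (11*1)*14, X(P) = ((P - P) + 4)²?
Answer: 170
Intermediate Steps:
X(P) = 16 (X(P) = (0 + 4)² = 4² = 16)
N = 154 (N = 11*14 = 154)
X(43) + N = 16 + 154 = 170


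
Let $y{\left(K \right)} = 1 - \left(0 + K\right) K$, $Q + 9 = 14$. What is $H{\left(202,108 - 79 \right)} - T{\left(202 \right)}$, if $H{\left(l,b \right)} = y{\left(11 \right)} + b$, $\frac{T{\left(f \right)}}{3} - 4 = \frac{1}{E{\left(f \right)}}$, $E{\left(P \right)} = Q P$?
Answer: $- \frac{104033}{1010} \approx -103.0$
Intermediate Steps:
$Q = 5$ ($Q = -9 + 14 = 5$)
$E{\left(P \right)} = 5 P$
$T{\left(f \right)} = 12 + \frac{3}{5 f}$
$y{\left(K \right)} = 1 - K^{2}$ ($y{\left(K \right)} = 1 - K K = 1 - K^{2}$)
$H{\left(l,b \right)} = -120 + b$ ($H{\left(l,b \right)} = \left(1 - 11^{2}\right) + b = \left(1 - 121\right) + b = -120 + b$)
$H{\left(202,108 - 79 \right)} - T{\left(202 \right)} = \left(-120 + \left(108 - 79\right)\right) - \left(12 + \frac{3}{5 \cdot 202}\right) = \left(-120 + \left(108 - 79\right)\right) - \left(12 + \frac{3}{5} \cdot \frac{1}{202}\right) = \left(-120 + 29\right) - \left(12 + \frac{3}{1010}\right) = -91 - \frac{12123}{1010} = - \frac{104033}{1010}$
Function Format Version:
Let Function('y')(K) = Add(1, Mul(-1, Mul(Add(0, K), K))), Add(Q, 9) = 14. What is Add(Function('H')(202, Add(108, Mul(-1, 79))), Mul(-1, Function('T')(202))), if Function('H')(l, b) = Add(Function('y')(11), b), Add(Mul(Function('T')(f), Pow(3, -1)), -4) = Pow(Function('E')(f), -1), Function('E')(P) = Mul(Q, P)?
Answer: Rational(-104033, 1010) ≈ -103.00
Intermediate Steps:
Q = 5 (Q = Add(-9, 14) = 5)
Function('E')(P) = Mul(5, P)
Function('T')(f) = Add(12, Mul(Rational(3, 5), Pow(f, -1))) (Function('T')(f) = Add(12, Mul(3, Pow(Mul(5, f), -1))) = Add(12, Mul(3, Mul(Rational(1, 5), Pow(f, -1)))) = Add(12, Mul(Rational(3, 5), Pow(f, -1))))
Function('y')(K) = Add(1, Mul(-1, Pow(K, 2))) (Function('y')(K) = Add(1, Mul(-1, Mul(K, K))) = Add(1, Mul(-1, Pow(K, 2))))
Function('H')(l, b) = Add(-120, b) (Function('H')(l, b) = Add(Add(1, Mul(-1, Pow(11, 2))), b) = Add(Add(1, Mul(-1, 121)), b) = Add(Add(1, -121), b) = Add(-120, b))
Add(Function('H')(202, Add(108, Mul(-1, 79))), Mul(-1, Function('T')(202))) = Add(Add(-120, Add(108, Mul(-1, 79))), Mul(-1, Add(12, Mul(Rational(3, 5), Pow(202, -1))))) = Add(Add(-120, Add(108, -79)), Mul(-1, Add(12, Mul(Rational(3, 5), Rational(1, 202))))) = Add(Add(-120, 29), Mul(-1, Add(12, Rational(3, 1010)))) = Add(-91, Mul(-1, Rational(12123, 1010))) = Add(-91, Rational(-12123, 1010)) = Rational(-104033, 1010)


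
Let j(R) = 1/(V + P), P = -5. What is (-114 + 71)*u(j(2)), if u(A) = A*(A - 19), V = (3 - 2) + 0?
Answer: -3311/16 ≈ -206.94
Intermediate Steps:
V = 1 (V = 1 + 0 = 1)
j(R) = -¼ (j(R) = 1/(1 - 5) = 1/(-4) = -¼)
u(A) = A*(-19 + A)
(-114 + 71)*u(j(2)) = (-114 + 71)*(-(-19 - ¼)/4) = -(-43)*(-77)/(4*4) = -43*77/16 = -3311/16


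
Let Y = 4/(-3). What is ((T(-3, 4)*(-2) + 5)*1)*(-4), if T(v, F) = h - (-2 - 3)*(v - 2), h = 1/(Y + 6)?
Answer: -1528/7 ≈ -218.29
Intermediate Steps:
Y = -4/3 (Y = 4*(-1/3) = -4/3 ≈ -1.3333)
h = 3/14 (h = 1/(-4/3 + 6) = 1/(14/3) = 3/14 ≈ 0.21429)
T(v, F) = -137/14 + 5*v (T(v, F) = 3/14 - (-2 - 3)*(v - 2) = 3/14 - (-5)*(-2 + v) = 3/14 - (10 - 5*v) = 3/14 + (-10 + 5*v) = -137/14 + 5*v)
((T(-3, 4)*(-2) + 5)*1)*(-4) = (((-137/14 + 5*(-3))*(-2) + 5)*1)*(-4) = (((-137/14 - 15)*(-2) + 5)*1)*(-4) = ((-347/14*(-2) + 5)*1)*(-4) = ((347/7 + 5)*1)*(-4) = ((382/7)*1)*(-4) = (382/7)*(-4) = -1528/7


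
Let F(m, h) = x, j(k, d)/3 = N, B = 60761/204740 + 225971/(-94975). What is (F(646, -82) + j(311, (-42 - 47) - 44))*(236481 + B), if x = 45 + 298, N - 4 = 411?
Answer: 12590034912376891/33526175 ≈ 3.7553e+8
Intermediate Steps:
N = 415 (N = 4 + 411 = 415)
B = -279272597/134104700 (B = 60761*(1/204740) + 225971*(-1/94975) = 60761/204740 - 225971/94975 = -279272597/134104700 ≈ -2.0825)
j(k, d) = 1245 (j(k, d) = 3*415 = 1245)
x = 343
F(m, h) = 343
(F(646, -82) + j(311, (-42 - 47) - 44))*(236481 + B) = (343 + 1245)*(236481 - 279272597/134104700) = 1588*(31712934288103/134104700) = 12590034912376891/33526175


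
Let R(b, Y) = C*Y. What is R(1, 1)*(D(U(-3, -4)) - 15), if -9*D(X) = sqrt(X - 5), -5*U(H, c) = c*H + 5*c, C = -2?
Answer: 30 + 2*I*sqrt(85)/45 ≈ 30.0 + 0.40976*I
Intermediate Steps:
U(H, c) = -c - H*c/5 (U(H, c) = -(c*H + 5*c)/5 = -(H*c + 5*c)/5 = -(5*c + H*c)/5 = -c - H*c/5)
R(b, Y) = -2*Y
D(X) = -sqrt(-5 + X)/9 (D(X) = -sqrt(X - 5)/9 = -sqrt(-5 + X)/9)
R(1, 1)*(D(U(-3, -4)) - 15) = (-2*1)*(-sqrt(-5 - 1/5*(-4)*(5 - 3))/9 - 15) = -2*(-sqrt(-5 - 1/5*(-4)*2)/9 - 15) = -2*(-sqrt(-5 + 8/5)/9 - 15) = -2*(-I*sqrt(85)/45 - 15) = -2*(-15 - I*sqrt(85)/45) = 30 + 2*I*sqrt(85)/45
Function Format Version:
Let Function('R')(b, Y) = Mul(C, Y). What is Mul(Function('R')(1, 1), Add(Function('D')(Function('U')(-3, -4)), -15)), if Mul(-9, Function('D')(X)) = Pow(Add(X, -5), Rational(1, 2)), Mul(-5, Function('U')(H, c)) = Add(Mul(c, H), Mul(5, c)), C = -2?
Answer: Add(30, Mul(Rational(2, 45), I, Pow(85, Rational(1, 2)))) ≈ Add(30.000, Mul(0.40976, I))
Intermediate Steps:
Function('U')(H, c) = Add(Mul(-1, c), Mul(Rational(-1, 5), H, c)) (Function('U')(H, c) = Mul(Rational(-1, 5), Add(Mul(c, H), Mul(5, c))) = Mul(Rational(-1, 5), Add(Mul(H, c), Mul(5, c))) = Mul(Rational(-1, 5), Add(Mul(5, c), Mul(H, c))) = Add(Mul(-1, c), Mul(Rational(-1, 5), H, c)))
Function('R')(b, Y) = Mul(-2, Y)
Function('D')(X) = Mul(Rational(-1, 9), Pow(Add(-5, X), Rational(1, 2))) (Function('D')(X) = Mul(Rational(-1, 9), Pow(Add(X, -5), Rational(1, 2))) = Mul(Rational(-1, 9), Pow(Add(-5, X), Rational(1, 2))))
Mul(Function('R')(1, 1), Add(Function('D')(Function('U')(-3, -4)), -15)) = Mul(Mul(-2, 1), Add(Mul(Rational(-1, 9), Pow(Add(-5, Mul(Rational(-1, 5), -4, Add(5, -3))), Rational(1, 2))), -15)) = Mul(-2, Add(Mul(Rational(-1, 9), Pow(Add(-5, Mul(Rational(-1, 5), -4, 2)), Rational(1, 2))), -15)) = Mul(-2, Add(Mul(Rational(-1, 9), Pow(Add(-5, Rational(8, 5)), Rational(1, 2))), -15)) = Mul(-2, Add(Mul(Rational(-1, 9), Pow(Rational(-17, 5), Rational(1, 2))), -15)) = Mul(-2, Add(Mul(Rational(-1, 9), Mul(Rational(1, 5), I, Pow(85, Rational(1, 2)))), -15)) = Mul(-2, Add(Mul(Rational(-1, 45), I, Pow(85, Rational(1, 2))), -15)) = Mul(-2, Add(-15, Mul(Rational(-1, 45), I, Pow(85, Rational(1, 2))))) = Add(30, Mul(Rational(2, 45), I, Pow(85, Rational(1, 2))))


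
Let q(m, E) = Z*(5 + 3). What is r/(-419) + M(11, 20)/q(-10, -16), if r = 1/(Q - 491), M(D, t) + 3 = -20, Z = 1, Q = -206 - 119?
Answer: -982973/341904 ≈ -2.8750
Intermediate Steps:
Q = -325
M(D, t) = -23 (M(D, t) = -3 - 20 = -23)
q(m, E) = 8 (q(m, E) = 1*(5 + 3) = 1*8 = 8)
r = -1/816 (r = 1/(-325 - 491) = 1/(-816) = -1/816 ≈ -0.0012255)
r/(-419) + M(11, 20)/q(-10, -16) = -1/816/(-419) - 23/8 = -1/816*(-1/419) - 23*⅛ = 1/341904 - 23/8 = -982973/341904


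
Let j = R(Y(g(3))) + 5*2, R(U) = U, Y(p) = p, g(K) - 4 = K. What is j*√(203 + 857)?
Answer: 34*√265 ≈ 553.48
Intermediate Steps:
g(K) = 4 + K
j = 17 (j = (4 + 3) + 5*2 = 7 + 10 = 17)
j*√(203 + 857) = 17*√(203 + 857) = 17*√1060 = 17*(2*√265) = 34*√265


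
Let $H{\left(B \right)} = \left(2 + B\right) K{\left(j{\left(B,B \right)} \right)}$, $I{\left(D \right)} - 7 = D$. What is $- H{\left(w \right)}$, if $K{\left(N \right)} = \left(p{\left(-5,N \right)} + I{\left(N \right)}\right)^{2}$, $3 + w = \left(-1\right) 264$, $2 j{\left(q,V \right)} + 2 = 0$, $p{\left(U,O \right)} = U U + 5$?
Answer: $343440$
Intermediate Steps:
$p{\left(U,O \right)} = 5 + U^{2}$ ($p{\left(U,O \right)} = U^{2} + 5 = 5 + U^{2}$)
$j{\left(q,V \right)} = -1$ ($j{\left(q,V \right)} = -1 + \frac{1}{2} \cdot 0 = -1 + 0 = -1$)
$I{\left(D \right)} = 7 + D$
$w = -267$ ($w = -3 - 264 = -267$)
$K{\left(N \right)} = \left(37 + N\right)^{2}$ ($K{\left(N \right)} = \left(\left(5 + \left(-5\right)^{2}\right) + \left(7 + N\right)\right)^{2} = \left(\left(5 + 25\right) + \left(7 + N\right)\right)^{2} = \left(30 + \left(7 + N\right)\right)^{2} = \left(37 + N\right)^{2}$)
$H{\left(B \right)} = 2592 + 1296 B$ ($H{\left(B \right)} = \left(2 + B\right) \left(37 - 1\right)^{2} = \left(2 + B\right) 36^{2} = \left(2 + B\right) 1296 = 2592 + 1296 B$)
$- H{\left(w \right)} = - (2592 + 1296 \left(-267\right)) = - (2592 - 346032) = \left(-1\right) \left(-343440\right) = 343440$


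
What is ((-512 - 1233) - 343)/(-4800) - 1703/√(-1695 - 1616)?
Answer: 87/200 + 1703*I*√3311/3311 ≈ 0.435 + 29.596*I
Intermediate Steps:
((-512 - 1233) - 343)/(-4800) - 1703/√(-1695 - 1616) = (-1745 - 343)*(-1/4800) - 1703*(-I*√3311/3311) = -2088*(-1/4800) - 1703*(-I*√3311/3311) = 87/200 - (-1703)*I*√3311/3311 = 87/200 + 1703*I*√3311/3311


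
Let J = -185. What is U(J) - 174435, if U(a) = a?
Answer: -174620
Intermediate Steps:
U(J) - 174435 = -185 - 174435 = -174620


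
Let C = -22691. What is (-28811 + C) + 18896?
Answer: -32606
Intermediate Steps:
(-28811 + C) + 18896 = (-28811 - 22691) + 18896 = -51502 + 18896 = -32606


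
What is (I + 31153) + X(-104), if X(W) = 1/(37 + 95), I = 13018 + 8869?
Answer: 7001281/132 ≈ 53040.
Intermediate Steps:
I = 21887
X(W) = 1/132
(I + 31153) + X(-104) = (21887 + 31153) + 1/132 = 53040 + 1/132 = 7001281/132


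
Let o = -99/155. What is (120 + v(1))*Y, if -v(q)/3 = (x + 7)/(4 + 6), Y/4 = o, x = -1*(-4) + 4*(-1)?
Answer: -233442/775 ≈ -301.22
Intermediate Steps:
x = 0 (x = 4 - 4 = 0)
o = -99/155 (o = -99*1/155 = -99/155 ≈ -0.63871)
Y = -396/155 (Y = 4*(-99/155) = -396/155 ≈ -2.5548)
v(q) = -21/10 (v(q) = -3*(0 + 7)/(4 + 6) = -21/10)
(120 + v(1))*Y = (120 - 21/10)*(-396/155) = (1179/10)*(-396/155) = -233442/775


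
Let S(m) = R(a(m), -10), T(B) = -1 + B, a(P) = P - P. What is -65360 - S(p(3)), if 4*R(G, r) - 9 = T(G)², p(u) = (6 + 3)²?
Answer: -130725/2 ≈ -65363.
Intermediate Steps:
a(P) = 0
p(u) = 81 (p(u) = 9² = 81)
R(G, r) = 9/4 + (-1 + G)²/4
S(m) = 5/2 (S(m) = 9/4 + (-1 + 0)²/4 = 9/4 + (¼)*(-1)² = 9/4 + (¼)*1 = 9/4 + ¼ = 5/2)
-65360 - S(p(3)) = -65360 - 1*5/2 = -65360 - 5/2 = -130725/2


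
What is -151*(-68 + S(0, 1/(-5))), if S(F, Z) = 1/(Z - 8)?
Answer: 421743/41 ≈ 10286.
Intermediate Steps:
S(F, Z) = 1/(-8 + Z)
-151*(-68 + S(0, 1/(-5))) = -151*(-68 + 1/(-8 + 1/(-5))) = -151*(-68 + 1/(-8 + 1*(-1/5))) = -151*(-68 + 1/(-8 - 1/5)) = -151*(-68 + 1/(-41/5)) = -151*(-68 - 5/41) = -151*(-2793/41) = 421743/41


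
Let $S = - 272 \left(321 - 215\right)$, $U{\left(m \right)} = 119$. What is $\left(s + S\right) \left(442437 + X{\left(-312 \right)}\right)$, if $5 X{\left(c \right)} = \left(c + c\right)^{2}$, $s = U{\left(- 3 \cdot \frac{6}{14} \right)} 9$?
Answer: $- \frac{72221934921}{5} \approx -1.4444 \cdot 10^{10}$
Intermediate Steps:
$s = 1071$ ($s = 119 \cdot 9 = 1071$)
$X{\left(c \right)} = \frac{4 c^{2}}{5}$ ($X{\left(c \right)} = \frac{\left(c + c\right)^{2}}{5} = \frac{\left(2 c\right)^{2}}{5} = \frac{4 c^{2}}{5}$)
$S = -28832$ ($S = \left(-272\right) 106 = -28832$)
$\left(s + S\right) \left(442437 + X{\left(-312 \right)}\right) = \left(1071 - 28832\right) \left(442437 + \frac{4 \left(-312\right)^{2}}{5}\right) = - 27761 \left(442437 + \frac{4}{5} \cdot 97344\right) = - 27761 \left(442437 + \frac{389376}{5}\right) = \left(-27761\right) \frac{2601561}{5} = - \frac{72221934921}{5}$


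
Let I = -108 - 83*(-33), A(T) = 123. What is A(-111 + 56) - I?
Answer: -2508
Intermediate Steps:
I = 2631 (I = -108 + 2739 = 2631)
A(-111 + 56) - I = 123 - 1*2631 = 123 - 2631 = -2508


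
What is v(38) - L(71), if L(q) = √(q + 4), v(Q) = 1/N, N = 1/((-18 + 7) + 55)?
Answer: 44 - 5*√3 ≈ 35.340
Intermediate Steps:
N = 1/44 (N = 1/(-11 + 55) = 1/44 ≈ 0.022727)
v(Q) = 44 (v(Q) = 1/(1/44) = 44)
L(q) = √(4 + q)
v(38) - L(71) = 44 - √(4 + 71) = 44 - √75 = 44 - 5*√3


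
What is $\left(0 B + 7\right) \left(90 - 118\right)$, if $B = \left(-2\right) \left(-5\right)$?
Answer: $-196$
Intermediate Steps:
$B = 10$
$\left(0 B + 7\right) \left(90 - 118\right) = \left(0 \cdot 10 + 7\right) \left(90 - 118\right) = \left(0 + 7\right) \left(-28\right) = 7 \left(-28\right) = -196$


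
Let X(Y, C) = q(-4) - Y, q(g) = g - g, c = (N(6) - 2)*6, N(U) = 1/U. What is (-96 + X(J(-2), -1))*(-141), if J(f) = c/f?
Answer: 28623/2 ≈ 14312.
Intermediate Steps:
N(U) = 1/U
c = -11 (c = (1/6 - 2)*6 = -11/6*6 = -11)
J(f) = -11/f
q(g) = 0
X(Y, C) = -Y (X(Y, C) = 0 - Y = -Y)
(-96 + X(J(-2), -1))*(-141) = (-96 - (-11)/(-2))*(-141) = (-96 - (-11)*(-1)/2)*(-141) = (-96 - 1*11/2)*(-141) = (-96 - 11/2)*(-141) = -203/2*(-141) = 28623/2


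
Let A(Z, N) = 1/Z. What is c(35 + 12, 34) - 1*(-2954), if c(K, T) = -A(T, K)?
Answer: 100435/34 ≈ 2954.0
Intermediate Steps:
c(K, T) = -1/T
c(35 + 12, 34) - 1*(-2954) = -1/34 - 1*(-2954) = -1*1/34 + 2954 = -1/34 + 2954 = 100435/34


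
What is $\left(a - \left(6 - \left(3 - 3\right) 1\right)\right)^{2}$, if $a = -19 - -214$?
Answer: $35721$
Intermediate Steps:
$a = 195$ ($a = -19 + 214 = 195$)
$\left(a - \left(6 - \left(3 - 3\right) 1\right)\right)^{2} = \left(195 - \left(6 - \left(3 - 3\right) 1\right)\right)^{2} = \left(195 + \left(-6 + 0 \cdot 1\right)\right)^{2} = \left(195 + \left(-6 + 0\right)\right)^{2} = \left(195 - 6\right)^{2} = 189^{2} = 35721$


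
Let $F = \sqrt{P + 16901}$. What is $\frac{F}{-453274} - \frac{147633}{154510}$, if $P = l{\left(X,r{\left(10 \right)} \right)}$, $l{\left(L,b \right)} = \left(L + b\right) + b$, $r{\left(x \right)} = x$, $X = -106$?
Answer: $- \frac{147633}{154510} - \frac{\sqrt{16815}}{453274} \approx -0.95578$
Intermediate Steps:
$l{\left(L,b \right)} = L + 2 b$
$P = -86$ ($P = -106 + 2 \cdot 10 = -106 + 20 = -86$)
$F = \sqrt{16815}$ ($F = \sqrt{-86 + 16901} = \sqrt{16815} \approx 129.67$)
$\frac{F}{-453274} - \frac{147633}{154510} = \frac{\sqrt{16815}}{-453274} - \frac{147633}{154510} = \sqrt{16815} \left(- \frac{1}{453274}\right) - \frac{147633}{154510} = - \frac{\sqrt{16815}}{453274} - \frac{147633}{154510} = - \frac{147633}{154510} - \frac{\sqrt{16815}}{453274}$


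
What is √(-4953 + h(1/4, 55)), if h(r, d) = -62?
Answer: I*√5015 ≈ 70.817*I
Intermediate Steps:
√(-4953 + h(1/4, 55)) = √(-4953 - 62) = √(-5015) = I*√5015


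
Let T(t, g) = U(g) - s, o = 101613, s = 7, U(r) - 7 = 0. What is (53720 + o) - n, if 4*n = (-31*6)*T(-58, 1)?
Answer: 155333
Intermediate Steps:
U(r) = 7 (U(r) = 7 + 0 = 7)
T(t, g) = 0 (T(t, g) = 7 - 1*7 = 7 - 7 = 0)
n = 0 (n = (-31*6*0)/4 = (-186*0)/4 = (¼)*0 = 0)
(53720 + o) - n = (53720 + 101613) - 1*0 = 155333 + 0 = 155333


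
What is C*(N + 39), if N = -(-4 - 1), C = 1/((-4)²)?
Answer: 11/4 ≈ 2.7500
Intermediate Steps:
C = 1/16 ≈ 0.062500
N = 5 (N = -1*(-5) = 5)
C*(N + 39) = (5 + 39)/16 = (1/16)*44 = 11/4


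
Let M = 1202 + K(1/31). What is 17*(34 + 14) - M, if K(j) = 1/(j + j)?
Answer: -803/2 ≈ -401.50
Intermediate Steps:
K(j) = 1/(2*j)
M = 2435/2 (M = 1202 + 1/(2*(1/31)) = 1202 + (1/2)*31 = 1202 + 31/2 = 2435/2 ≈ 1217.5)
17*(34 + 14) - M = 17*(34 + 14) - 1*2435/2 = 17*48 - 2435/2 = 816 - 2435/2 = -803/2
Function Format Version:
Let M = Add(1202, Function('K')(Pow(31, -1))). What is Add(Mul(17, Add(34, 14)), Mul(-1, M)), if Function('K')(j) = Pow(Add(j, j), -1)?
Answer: Rational(-803, 2) ≈ -401.50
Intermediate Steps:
Function('K')(j) = Mul(Rational(1, 2), Pow(j, -1)) (Function('K')(j) = Pow(Mul(2, j), -1) = Mul(Rational(1, 2), Pow(j, -1)))
M = Rational(2435, 2) (M = Add(1202, Mul(Rational(1, 2), Pow(Pow(31, -1), -1))) = Add(1202, Mul(Rational(1, 2), Pow(Rational(1, 31), -1))) = Add(1202, Mul(Rational(1, 2), 31)) = Add(1202, Rational(31, 2)) = Rational(2435, 2) ≈ 1217.5)
Add(Mul(17, Add(34, 14)), Mul(-1, M)) = Add(Mul(17, Add(34, 14)), Mul(-1, Rational(2435, 2))) = Add(Mul(17, 48), Rational(-2435, 2)) = Add(816, Rational(-2435, 2)) = Rational(-803, 2)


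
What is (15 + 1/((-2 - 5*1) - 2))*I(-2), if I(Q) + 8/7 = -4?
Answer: -536/7 ≈ -76.571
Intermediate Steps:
I(Q) = -36/7 (I(Q) = -8/7 - 4 = -36/7)
(15 + 1/((-2 - 5*1) - 2))*I(-2) = (15 + 1/((-2 - 5*1) - 2))*(-36/7) = (15 + 1/((-2 - 5) - 2))*(-36/7) = (15 + 1/(-7 - 2))*(-36/7) = (15 + 1/(-9))*(-36/7) = (15 - 1/9)*(-36/7) = (134/9)*(-36/7) = -536/7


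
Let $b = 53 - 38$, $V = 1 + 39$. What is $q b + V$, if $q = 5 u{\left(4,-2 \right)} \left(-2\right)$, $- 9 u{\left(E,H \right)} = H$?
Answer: $\frac{20}{3} \approx 6.6667$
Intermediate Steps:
$u{\left(E,H \right)} = - \frac{H}{9}$
$V = 40$
$q = - \frac{20}{9}$ ($q = 5 \left(\left(- \frac{1}{9}\right) \left(-2\right)\right) \left(-2\right) = 5 \cdot \frac{2}{9} \left(-2\right) = \frac{10}{9} \left(-2\right) = - \frac{20}{9} \approx -2.2222$)
$b = 15$ ($b = 53 - 38 = 15$)
$q b + V = \left(- \frac{20}{9}\right) 15 + 40 = - \frac{100}{3} + 40 = \frac{20}{3}$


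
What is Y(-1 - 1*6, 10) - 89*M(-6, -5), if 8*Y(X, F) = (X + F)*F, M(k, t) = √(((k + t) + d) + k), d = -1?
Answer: 15/4 - 267*I*√2 ≈ 3.75 - 377.6*I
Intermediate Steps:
M(k, t) = √(-1 + t + 2*k) (M(k, t) = √(((k + t) - 1) + k) = √((-1 + k + t) + k) = √(-1 + t + 2*k))
Y(X, F) = F*(F + X)/8 (Y(X, F) = ((X + F)*F)/8 = ((F + X)*F)/8 = (F*(F + X))/8 = F*(F + X)/8)
Y(-1 - 1*6, 10) - 89*M(-6, -5) = (⅛)*10*(10 + (-1 - 1*6)) - 89*√(-1 - 5 + 2*(-6)) = (⅛)*10*(10 + (-1 - 6)) - 89*√(-1 - 5 - 12) = (⅛)*10*(10 - 7) - 267*I*√2 = (⅛)*10*3 - 267*I*√2 = 15/4 - 267*I*√2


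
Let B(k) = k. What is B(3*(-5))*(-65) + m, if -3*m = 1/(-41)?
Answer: 119926/123 ≈ 975.01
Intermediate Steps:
m = 1/123 (m = -⅓/(-41) = -⅓*(-1/41) = 1/123 ≈ 0.0081301)
B(3*(-5))*(-65) + m = (3*(-5))*(-65) + 1/123 = -15*(-65) + 1/123 = 975 + 1/123 = 119926/123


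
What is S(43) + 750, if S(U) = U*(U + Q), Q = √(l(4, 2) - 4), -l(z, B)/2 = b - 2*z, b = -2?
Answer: 2771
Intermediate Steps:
l(z, B) = 4 + 4*z (l(z, B) = -2*(-2 - 2*z) = 4 + 4*z)
Q = 4 (Q = √((4 + 4*4) - 4) = √((4 + 16) - 4) = √(20 - 4) = √16 = 4)
S(U) = U*(4 + U) (S(U) = U*(U + 4) = U*(4 + U))
S(43) + 750 = 43*(4 + 43) + 750 = 43*47 + 750 = 2021 + 750 = 2771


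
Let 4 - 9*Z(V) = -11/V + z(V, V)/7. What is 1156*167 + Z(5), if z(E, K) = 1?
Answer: 60811592/315 ≈ 1.9305e+5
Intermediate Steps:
Z(V) = 3/7 + 11/(9*V) (Z(V) = 4/9 - (-11/V + 1/7)/9 = 4/9 - (1/7 - 11/V)/9 = 4/9 + (-1/63 + 11/(9*V)) = 3/7 + 11/(9*V))
1156*167 + Z(5) = 1156*167 + (1/63)*(77 + 27*5)/5 = 193052 + (1/63)*(1/5)*(77 + 135) = 193052 + (1/63)*(1/5)*212 = 193052 + 212/315 = 60811592/315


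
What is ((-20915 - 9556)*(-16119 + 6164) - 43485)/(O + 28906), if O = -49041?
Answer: -60659064/4027 ≈ -15063.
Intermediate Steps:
((-20915 - 9556)*(-16119 + 6164) - 43485)/(O + 28906) = ((-20915 - 9556)*(-16119 + 6164) - 43485)/(-49041 + 28906) = (-30471*(-9955) - 43485)/(-20135) = (303338805 - 43485)*(-1/20135) = 303295320*(-1/20135) = -60659064/4027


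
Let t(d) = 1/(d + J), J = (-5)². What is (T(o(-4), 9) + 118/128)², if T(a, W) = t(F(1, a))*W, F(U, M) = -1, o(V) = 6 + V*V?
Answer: 6889/4096 ≈ 1.6819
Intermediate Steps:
o(V) = 6 + V²
J = 25
t(d) = 1/(25 + d) (t(d) = 1/(d + 25) = 1/(25 + d))
T(a, W) = W/24 (T(a, W) = W/(25 - 1) = W/24)
(T(o(-4), 9) + 118/128)² = ((1/24)*9 + 118/128)² = (3/8 + 118*(1/128))² = (3/8 + 59/64)² = (83/64)² = 6889/4096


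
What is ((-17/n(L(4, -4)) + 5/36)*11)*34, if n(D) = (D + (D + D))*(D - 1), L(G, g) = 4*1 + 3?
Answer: 187/126 ≈ 1.4841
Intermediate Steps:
L(G, g) = 7 (L(G, g) = 4 + 3 = 7)
n(D) = 3*D*(-1 + D) (n(D) = (D + 2*D)*(-1 + D) = (3*D)*(-1 + D) = 3*D*(-1 + D))
((-17/n(L(4, -4)) + 5/36)*11)*34 = ((-17*1/(21*(-1 + 7)) + 5/36)*11)*34 = ((-17/(3*7*6) + 5*(1/36))*11)*34 = ((-17/126 + 5/36)*11)*34 = ((1/252)*11)*34 = (11/252)*34 = 187/126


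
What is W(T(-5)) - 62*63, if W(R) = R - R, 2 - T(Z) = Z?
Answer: -3906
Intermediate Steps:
T(Z) = 2 - Z
W(R) = 0
W(T(-5)) - 62*63 = 0 - 62*63 = 0 - 3906 = -3906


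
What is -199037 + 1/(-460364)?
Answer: -91629469469/460364 ≈ -1.9904e+5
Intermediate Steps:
-199037 + 1/(-460364) = -199037 - 1/460364 = -91629469469/460364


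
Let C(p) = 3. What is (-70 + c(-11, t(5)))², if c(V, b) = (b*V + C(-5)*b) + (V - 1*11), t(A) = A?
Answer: 17424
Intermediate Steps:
c(V, b) = -11 + V + 3*b + V*b (c(V, b) = (b*V + 3*b) + (V - 1*11) = (V*b + 3*b) + (V - 11) = (3*b + V*b) + (-11 + V) = -11 + V + 3*b + V*b)
(-70 + c(-11, t(5)))² = (-70 + (-11 - 11 + 3*5 - 11*5))² = (-70 + (-11 - 11 + 15 - 55))² = (-70 - 62)² = (-132)² = 17424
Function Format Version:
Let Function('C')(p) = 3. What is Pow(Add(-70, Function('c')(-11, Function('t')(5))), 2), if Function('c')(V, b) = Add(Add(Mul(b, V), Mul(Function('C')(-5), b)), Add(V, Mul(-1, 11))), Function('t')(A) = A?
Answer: 17424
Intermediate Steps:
Function('c')(V, b) = Add(-11, V, Mul(3, b), Mul(V, b)) (Function('c')(V, b) = Add(Add(Mul(b, V), Mul(3, b)), Add(V, Mul(-1, 11))) = Add(Add(Mul(V, b), Mul(3, b)), Add(V, -11)) = Add(Add(Mul(3, b), Mul(V, b)), Add(-11, V)) = Add(-11, V, Mul(3, b), Mul(V, b)))
Pow(Add(-70, Function('c')(-11, Function('t')(5))), 2) = Pow(Add(-70, Add(-11, -11, Mul(3, 5), Mul(-11, 5))), 2) = Pow(Add(-70, Add(-11, -11, 15, -55)), 2) = Pow(Add(-70, -62), 2) = Pow(-132, 2) = 17424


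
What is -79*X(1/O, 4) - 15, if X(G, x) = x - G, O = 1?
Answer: -252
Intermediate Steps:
-79*X(1/O, 4) - 15 = -79*(4 - 1/1) - 15 = -79*(4 - 1*1) - 15 = -79*(4 - 1) - 15 = -79*3 - 15 = -237 - 15 = -252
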